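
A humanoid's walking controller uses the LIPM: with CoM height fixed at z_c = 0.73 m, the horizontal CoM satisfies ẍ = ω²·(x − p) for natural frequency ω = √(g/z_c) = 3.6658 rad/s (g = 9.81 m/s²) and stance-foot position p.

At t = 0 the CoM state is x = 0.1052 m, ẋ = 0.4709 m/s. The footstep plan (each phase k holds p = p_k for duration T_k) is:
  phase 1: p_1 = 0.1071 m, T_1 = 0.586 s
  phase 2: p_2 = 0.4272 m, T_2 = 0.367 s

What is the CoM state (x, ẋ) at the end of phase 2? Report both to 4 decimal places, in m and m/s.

phase 1: p=0.1071, T=0.586, ωT=2.148159, cosh=4.342883, sinh=4.226184; start (x,ẋ)=(0.105200, 0.470900) → end (x,ẋ)=(0.641734, 2.015628)
phase 2: p=0.4272, T=0.367, ωT=1.345349, cosh=2.049987, sinh=1.789538; start (x,ẋ)=(0.641734, 2.015628) → end (x,ẋ)=(1.850964, 5.539373)

x = 1.8510, ẋ = 5.5394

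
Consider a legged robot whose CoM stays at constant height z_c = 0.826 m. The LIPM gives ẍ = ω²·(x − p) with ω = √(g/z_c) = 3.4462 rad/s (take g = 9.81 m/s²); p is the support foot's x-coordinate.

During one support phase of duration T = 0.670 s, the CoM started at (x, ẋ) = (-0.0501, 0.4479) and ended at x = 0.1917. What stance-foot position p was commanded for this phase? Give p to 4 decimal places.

ωT = 3.4462·0.670 = 2.308954; cosh(ωT) = 5.081629, sinh(ωT) = 4.982264
x(T) = p + (x₀−p)·cosh(ωT) + (ẋ₀/ω)·sinh(ωT) ⇒ p·(1 − cosh) = x(T) − x₀·cosh − (ẋ₀/ω)·sinh
numerator   = 0.1917 − (-0.0501)·5.081629 − (0.4479/3.4462)·4.982264 = -0.201251
denominator = 1 − 5.081629 = -4.081629
p = -0.201251 / -4.081629 = 0.0493

p = 0.0493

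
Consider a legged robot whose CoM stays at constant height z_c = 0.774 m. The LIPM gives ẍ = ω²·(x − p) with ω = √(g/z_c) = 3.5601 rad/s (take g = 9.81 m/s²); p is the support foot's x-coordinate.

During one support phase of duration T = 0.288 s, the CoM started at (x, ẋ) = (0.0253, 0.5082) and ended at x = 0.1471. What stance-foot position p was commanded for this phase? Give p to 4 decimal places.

ωT = 3.5601·0.288 = 1.025309; cosh(ωT) = 1.573321, sinh(ωT) = 1.214635
x(T) = p + (x₀−p)·cosh(ωT) + (ẋ₀/ω)·sinh(ωT) ⇒ p·(1 − cosh) = x(T) − x₀·cosh − (ẋ₀/ω)·sinh
numerator   = 0.1471 − (0.0253)·1.573321 − (0.5082/3.5601)·1.214635 = -0.066093
denominator = 1 − 1.573321 = -0.573321
p = -0.066093 / -0.573321 = 0.1153

p = 0.1153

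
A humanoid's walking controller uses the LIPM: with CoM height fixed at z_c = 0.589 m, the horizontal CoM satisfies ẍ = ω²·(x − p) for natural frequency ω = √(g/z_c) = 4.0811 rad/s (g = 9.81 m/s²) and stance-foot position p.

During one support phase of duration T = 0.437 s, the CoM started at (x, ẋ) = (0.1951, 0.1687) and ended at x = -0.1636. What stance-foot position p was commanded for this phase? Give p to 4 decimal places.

ωT = 4.0811·0.437 = 1.783441; cosh(ωT) = 3.059177, sinh(ωT) = 2.891118
x(T) = p + (x₀−p)·cosh(ωT) + (ẋ₀/ω)·sinh(ωT) ⇒ p·(1 − cosh) = x(T) − x₀·cosh − (ẋ₀/ω)·sinh
numerator   = -0.1636 − (0.1951)·3.059177 − (0.1687/4.0811)·2.891118 = -0.879955
denominator = 1 − 3.059177 = -2.059177
p = -0.879955 / -2.059177 = 0.4273

p = 0.4273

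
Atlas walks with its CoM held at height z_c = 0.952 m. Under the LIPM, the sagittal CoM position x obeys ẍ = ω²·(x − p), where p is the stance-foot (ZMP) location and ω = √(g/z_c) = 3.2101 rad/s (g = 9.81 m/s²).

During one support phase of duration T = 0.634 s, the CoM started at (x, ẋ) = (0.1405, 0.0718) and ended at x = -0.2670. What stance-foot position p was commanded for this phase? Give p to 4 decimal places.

p = 0.3105

ωT = 3.2101·0.634 = 2.035203; cosh(ωT) = 3.892231, sinh(ωT) = 3.761577
x(T) = p + (x₀−p)·cosh(ωT) + (ẋ₀/ω)·sinh(ωT) ⇒ p·(1 − cosh) = x(T) − x₀·cosh − (ẋ₀/ω)·sinh
numerator   = -0.2670 − (0.1405)·3.892231 − (0.0718/3.2101)·3.761577 = -0.897993
denominator = 1 − 3.892231 = -2.892231
p = -0.897993 / -2.892231 = 0.3105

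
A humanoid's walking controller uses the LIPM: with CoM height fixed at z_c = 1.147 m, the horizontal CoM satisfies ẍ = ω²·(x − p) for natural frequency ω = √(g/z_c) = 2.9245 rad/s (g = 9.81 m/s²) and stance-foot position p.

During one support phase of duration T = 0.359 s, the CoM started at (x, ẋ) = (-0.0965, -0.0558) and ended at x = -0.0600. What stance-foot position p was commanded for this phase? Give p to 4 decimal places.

p = -0.1966

ωT = 2.9245·0.359 = 1.049896; cosh(ωT) = 1.603663, sinh(ωT) = 1.253689
x(T) = p + (x₀−p)·cosh(ωT) + (ẋ₀/ω)·sinh(ωT) ⇒ p·(1 − cosh) = x(T) − x₀·cosh − (ẋ₀/ω)·sinh
numerator   = -0.0600 − (-0.0965)·1.603663 − (-0.0558/2.9245)·1.253689 = 0.118674
denominator = 1 − 1.603663 = -0.603663
p = 0.118674 / -0.603663 = -0.1966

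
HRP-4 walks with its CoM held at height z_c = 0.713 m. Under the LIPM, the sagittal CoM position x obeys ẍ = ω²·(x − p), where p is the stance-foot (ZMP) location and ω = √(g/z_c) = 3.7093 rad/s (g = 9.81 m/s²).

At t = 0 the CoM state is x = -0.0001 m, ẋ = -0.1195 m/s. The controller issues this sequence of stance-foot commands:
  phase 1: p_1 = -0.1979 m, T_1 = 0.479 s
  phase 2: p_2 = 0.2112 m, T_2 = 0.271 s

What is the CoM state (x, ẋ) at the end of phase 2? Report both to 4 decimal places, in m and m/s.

x = 0.9217, ẋ = 3.1379

phase 1: p=-0.1979, T=0.479, ωT=1.776755, cosh=3.039915, sinh=2.870729; start (x,ẋ)=(-0.000100, -0.119500) → end (x,ẋ)=(0.310911, 1.742982)
phase 2: p=0.2112, T=0.271, ωT=1.005220, cosh=1.549237, sinh=1.183273; start (x,ẋ)=(0.310911, 1.742982) → end (x,ẋ)=(0.921690, 3.137934)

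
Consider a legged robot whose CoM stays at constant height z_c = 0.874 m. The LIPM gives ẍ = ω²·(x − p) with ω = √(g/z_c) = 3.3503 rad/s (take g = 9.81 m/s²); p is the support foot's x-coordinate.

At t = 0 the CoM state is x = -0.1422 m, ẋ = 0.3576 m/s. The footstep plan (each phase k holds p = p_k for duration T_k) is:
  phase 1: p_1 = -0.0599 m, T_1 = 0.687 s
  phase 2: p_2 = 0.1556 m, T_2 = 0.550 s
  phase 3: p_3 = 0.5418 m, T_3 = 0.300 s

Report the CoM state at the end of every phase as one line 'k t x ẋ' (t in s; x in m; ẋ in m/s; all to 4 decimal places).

1 0.6870 0.0527 0.4407
2 1.2370 0.2274 0.3651
3 1.5370 0.1838 -0.6804

phase 1: p=-0.0599, T=0.687, ωT=2.301656, cosh=5.045404, sinh=4.945311; start (x,ẋ)=(-0.142200, 0.357600) → end (x,ẋ)=(0.052709, 0.440667)
phase 2: p=0.1556, T=0.550, ωT=1.842665, cosh=3.235868, sinh=3.077473; start (x,ẋ)=(0.052709, 0.440667) → end (x,ẋ)=(0.227442, 0.365093)
phase 3: p=0.5418, T=0.300, ωT=1.005090, cosh=1.549082, sinh=1.183071; start (x,ẋ)=(0.227442, 0.365093) → end (x,ẋ)=(0.183757, -0.680443)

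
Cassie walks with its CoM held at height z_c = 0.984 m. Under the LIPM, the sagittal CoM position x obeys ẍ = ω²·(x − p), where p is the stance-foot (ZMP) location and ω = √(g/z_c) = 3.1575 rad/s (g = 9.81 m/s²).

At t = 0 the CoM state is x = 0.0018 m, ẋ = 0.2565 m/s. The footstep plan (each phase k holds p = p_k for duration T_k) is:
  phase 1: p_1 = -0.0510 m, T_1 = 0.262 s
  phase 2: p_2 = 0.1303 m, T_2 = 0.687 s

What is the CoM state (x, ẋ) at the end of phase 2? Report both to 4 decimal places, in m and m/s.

phase 1: p=-0.0510, T=0.262, ωT=0.827265, cosh=1.362149, sinh=0.924906; start (x,ẋ)=(0.001800, 0.256500) → end (x,ẋ)=(0.096056, 0.503588)
phase 2: p=0.1303, T=0.687, ωT=2.169203, cosh=4.432785, sinh=4.318517; start (x,ẋ)=(0.096056, 0.503588) → end (x,ẋ)=(0.667263, 1.765360)

x = 0.6673, ẋ = 1.7654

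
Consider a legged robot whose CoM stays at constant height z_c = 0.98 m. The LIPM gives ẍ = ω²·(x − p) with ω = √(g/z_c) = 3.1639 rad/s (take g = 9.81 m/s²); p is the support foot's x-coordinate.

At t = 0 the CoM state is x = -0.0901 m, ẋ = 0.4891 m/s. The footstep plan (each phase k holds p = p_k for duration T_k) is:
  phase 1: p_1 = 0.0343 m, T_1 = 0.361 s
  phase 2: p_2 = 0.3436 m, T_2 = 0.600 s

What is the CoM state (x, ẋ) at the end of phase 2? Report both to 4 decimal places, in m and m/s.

x = -0.4028, ẋ = -2.1727

phase 1: p=0.0343, T=0.361, ωT=1.142168, cosh=1.726340, sinh=1.407214; start (x,ẋ)=(-0.090100, 0.489100) → end (x,ẋ)=(0.037081, 0.290489)
phase 2: p=0.3436, T=0.600, ωT=1.898340, cosh=3.412311, sinh=3.262494; start (x,ẋ)=(0.037081, 0.290489) → end (x,ẋ)=(-0.402796, -2.172711)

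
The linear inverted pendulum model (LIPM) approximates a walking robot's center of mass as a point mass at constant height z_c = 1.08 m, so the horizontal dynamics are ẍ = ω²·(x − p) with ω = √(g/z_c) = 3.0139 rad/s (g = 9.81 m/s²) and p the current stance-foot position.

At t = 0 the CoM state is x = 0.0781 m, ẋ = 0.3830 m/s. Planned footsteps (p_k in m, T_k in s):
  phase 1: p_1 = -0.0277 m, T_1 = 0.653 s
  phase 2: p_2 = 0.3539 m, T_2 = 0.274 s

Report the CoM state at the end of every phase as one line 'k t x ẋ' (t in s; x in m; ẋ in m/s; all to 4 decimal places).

phase 1: p=-0.0277, T=0.653, ωT=1.968077, cosh=3.648312, sinh=3.508587; start (x,ẋ)=(0.078100, 0.383000) → end (x,ẋ)=(0.804155, 2.516089)
phase 2: p=0.3539, T=0.274, ωT=0.825809, cosh=1.360804, sinh=0.922923; start (x,ẋ)=(0.804155, 2.516089) → end (x,ẋ)=(1.737091, 4.676331)

1 0.6530 0.8042 2.5161
2 0.9270 1.7371 4.6763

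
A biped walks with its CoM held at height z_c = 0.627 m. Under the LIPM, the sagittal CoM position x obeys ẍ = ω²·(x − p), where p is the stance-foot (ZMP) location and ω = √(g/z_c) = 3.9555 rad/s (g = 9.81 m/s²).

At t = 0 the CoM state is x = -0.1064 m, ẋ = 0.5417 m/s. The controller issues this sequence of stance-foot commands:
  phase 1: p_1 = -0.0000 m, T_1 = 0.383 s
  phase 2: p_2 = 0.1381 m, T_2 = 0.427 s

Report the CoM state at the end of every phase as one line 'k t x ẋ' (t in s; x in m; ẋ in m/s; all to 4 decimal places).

phase 1: p=-0.0000, T=0.383, ωT=1.514957, cosh=2.384520, sinh=2.164703; start (x,ẋ)=(-0.106400, 0.541700) → end (x,ẋ)=(0.042740, 0.380647)
phase 2: p=0.1381, T=0.427, ωT=1.688998, cosh=2.799380, sinh=2.614676; start (x,ẋ)=(0.042740, 0.380647) → end (x,ẋ)=(0.122767, 0.079328)

1 0.3830 0.0427 0.3806
2 0.8100 0.1228 0.0793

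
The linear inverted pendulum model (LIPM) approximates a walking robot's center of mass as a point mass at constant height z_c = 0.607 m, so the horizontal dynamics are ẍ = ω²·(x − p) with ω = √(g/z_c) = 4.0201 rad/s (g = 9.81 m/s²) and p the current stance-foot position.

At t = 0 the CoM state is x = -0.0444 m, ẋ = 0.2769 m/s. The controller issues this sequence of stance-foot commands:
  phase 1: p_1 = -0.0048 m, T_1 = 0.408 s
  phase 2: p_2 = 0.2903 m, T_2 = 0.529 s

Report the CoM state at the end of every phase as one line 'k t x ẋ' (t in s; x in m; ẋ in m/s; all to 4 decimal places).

1 0.4080 0.0602 0.3457
2 0.9370 -0.3329 -2.3539

phase 1: p=-0.0048, T=0.408, ωT=1.640201, cosh=2.675073, sinh=2.481132; start (x,ẋ)=(-0.044400, 0.276900) → end (x,ẋ)=(0.060165, 0.345742)
phase 2: p=0.2903, T=0.529, ωT=2.126633, cosh=4.252909, sinh=4.133671; start (x,ẋ)=(0.060165, 0.345742) → end (x,ẋ)=(-0.332936, -2.353929)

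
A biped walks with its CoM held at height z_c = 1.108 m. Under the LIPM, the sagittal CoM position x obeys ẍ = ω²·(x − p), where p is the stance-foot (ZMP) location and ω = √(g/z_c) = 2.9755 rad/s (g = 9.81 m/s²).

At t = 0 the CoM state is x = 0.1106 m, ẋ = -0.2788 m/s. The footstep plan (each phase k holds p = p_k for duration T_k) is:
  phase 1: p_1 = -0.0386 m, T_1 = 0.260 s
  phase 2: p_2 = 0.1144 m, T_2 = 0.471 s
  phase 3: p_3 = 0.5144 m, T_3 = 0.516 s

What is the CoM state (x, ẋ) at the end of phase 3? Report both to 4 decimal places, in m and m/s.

phase 1: p=-0.0386, T=0.260, ωT=0.773630, cosh=1.314478, sinh=0.853143; start (x,ẋ)=(0.110600, -0.278800) → end (x,ẋ)=(0.077582, 0.012272)
phase 2: p=0.1144, T=0.471, ωT=1.401460, cosh=2.153682, sinh=1.907445; start (x,ẋ)=(0.077582, 0.012272) → end (x,ẋ)=(0.042972, -0.182536)
phase 3: p=0.5144, T=0.516, ωT=1.535358, cosh=2.429183, sinh=2.213804; start (x,ẋ)=(0.042972, -0.182536) → end (x,ẋ)=(-0.766593, -3.548790)

x = -0.7666, ẋ = -3.5488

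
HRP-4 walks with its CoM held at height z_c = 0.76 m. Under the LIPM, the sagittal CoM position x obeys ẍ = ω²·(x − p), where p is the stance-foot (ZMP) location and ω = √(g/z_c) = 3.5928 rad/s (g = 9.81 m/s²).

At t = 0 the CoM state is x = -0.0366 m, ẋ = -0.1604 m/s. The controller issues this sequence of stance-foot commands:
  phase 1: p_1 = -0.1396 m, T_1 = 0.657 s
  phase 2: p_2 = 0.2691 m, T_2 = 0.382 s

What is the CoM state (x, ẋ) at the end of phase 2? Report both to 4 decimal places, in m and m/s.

x = 0.6326, ẋ = 1.6653

phase 1: p=-0.1396, T=0.657, ωT=2.360470, cosh=5.345151, sinh=5.250775; start (x,ẋ)=(-0.036600, -0.160400) → end (x,ẋ)=(0.176531, 1.085731)
phase 2: p=0.2691, T=0.382, ωT=1.372450, cosh=2.099244, sinh=1.845759; start (x,ẋ)=(0.176531, 1.085731) → end (x,ẋ)=(0.632556, 1.665345)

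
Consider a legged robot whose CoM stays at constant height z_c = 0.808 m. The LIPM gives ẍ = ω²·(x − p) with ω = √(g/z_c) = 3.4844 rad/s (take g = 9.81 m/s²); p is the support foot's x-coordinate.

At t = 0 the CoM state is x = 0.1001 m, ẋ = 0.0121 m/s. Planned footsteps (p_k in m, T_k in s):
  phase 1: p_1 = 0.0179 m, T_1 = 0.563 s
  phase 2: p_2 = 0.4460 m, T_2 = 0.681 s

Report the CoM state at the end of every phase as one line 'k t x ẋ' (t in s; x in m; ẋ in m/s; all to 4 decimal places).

phase 1: p=0.0179, T=0.563, ωT=1.961717, cosh=3.626073, sinh=3.485456; start (x,ẋ)=(0.100100, 0.012100) → end (x,ẋ)=(0.328067, 1.042172)
phase 2: p=0.4460, T=0.681, ωT=2.372876, cosh=5.410709, sinh=5.317497; start (x,ẋ)=(0.328067, 1.042172) → end (x,ẋ)=(1.398342, 3.453788)

1 0.5630 0.3281 1.0422
2 1.2440 1.3983 3.4538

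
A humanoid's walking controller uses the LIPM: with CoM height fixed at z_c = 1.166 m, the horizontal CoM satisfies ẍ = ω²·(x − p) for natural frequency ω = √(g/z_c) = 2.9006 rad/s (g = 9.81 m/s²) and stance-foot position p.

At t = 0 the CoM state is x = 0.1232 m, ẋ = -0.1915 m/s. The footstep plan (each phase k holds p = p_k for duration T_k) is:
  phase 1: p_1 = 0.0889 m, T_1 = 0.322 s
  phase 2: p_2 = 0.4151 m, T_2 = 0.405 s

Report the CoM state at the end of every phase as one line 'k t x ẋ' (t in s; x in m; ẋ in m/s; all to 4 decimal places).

1 0.3220 0.0683 -0.1742
2 0.7270 -0.2879 -1.7820

phase 1: p=0.0889, T=0.322, ωT=0.933993, cosh=1.468816, sinh=1.075834; start (x,ẋ)=(0.123200, -0.191500) → end (x,ẋ)=(0.068253, -0.174243)
phase 2: p=0.4151, T=0.405, ωT=1.174743, cosh=1.773105, sinh=1.464206; start (x,ẋ)=(0.068253, -0.174243) → end (x,ẋ)=(-0.287853, -1.782037)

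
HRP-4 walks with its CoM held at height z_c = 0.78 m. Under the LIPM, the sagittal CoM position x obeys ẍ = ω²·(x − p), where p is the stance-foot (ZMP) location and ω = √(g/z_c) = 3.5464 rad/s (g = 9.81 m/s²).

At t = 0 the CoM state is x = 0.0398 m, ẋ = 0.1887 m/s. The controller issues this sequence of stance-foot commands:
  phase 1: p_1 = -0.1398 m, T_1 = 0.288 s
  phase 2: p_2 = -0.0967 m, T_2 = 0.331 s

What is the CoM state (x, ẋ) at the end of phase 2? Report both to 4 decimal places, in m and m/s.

x = 0.8795, ẋ = 3.4594

phase 1: p=-0.1398, T=0.288, ωT=1.021363, cosh=1.568541, sinh=1.208437; start (x,ẋ)=(0.039800, 0.188700) → end (x,ẋ)=(0.206210, 1.065678)
phase 2: p=-0.0967, T=0.331, ωT=1.173858, cosh=1.771810, sinh=1.462638; start (x,ẋ)=(0.206210, 1.065678) → end (x,ẋ)=(0.879514, 3.459400)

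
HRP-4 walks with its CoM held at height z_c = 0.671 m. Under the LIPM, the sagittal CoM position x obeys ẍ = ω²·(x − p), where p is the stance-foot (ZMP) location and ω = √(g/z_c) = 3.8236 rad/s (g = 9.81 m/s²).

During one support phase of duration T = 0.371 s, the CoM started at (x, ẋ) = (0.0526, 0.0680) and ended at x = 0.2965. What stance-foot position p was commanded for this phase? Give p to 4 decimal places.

ωT = 3.8236·0.371 = 1.418556; cosh(ωT) = 2.186606, sinh(ωT) = 1.944543
x(T) = p + (x₀−p)·cosh(ωT) + (ẋ₀/ω)·sinh(ωT) ⇒ p·(1 − cosh) = x(T) − x₀·cosh − (ẋ₀/ω)·sinh
numerator   = 0.2965 − (0.0526)·2.186606 − (0.0680/3.8236)·1.944543 = 0.146902
denominator = 1 − 2.186606 = -1.186606
p = 0.146902 / -1.186606 = -0.1238

p = -0.1238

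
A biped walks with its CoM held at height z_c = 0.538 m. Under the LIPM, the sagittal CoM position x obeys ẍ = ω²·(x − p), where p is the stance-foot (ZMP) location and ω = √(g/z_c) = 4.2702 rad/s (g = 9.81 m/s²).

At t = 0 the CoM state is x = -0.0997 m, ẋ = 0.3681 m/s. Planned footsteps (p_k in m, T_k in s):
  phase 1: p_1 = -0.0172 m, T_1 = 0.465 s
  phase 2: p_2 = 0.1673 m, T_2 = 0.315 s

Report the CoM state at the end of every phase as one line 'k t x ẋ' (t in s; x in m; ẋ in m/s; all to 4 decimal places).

1 0.4650 -0.0153 0.1070
2 0.7800 -0.1621 -1.1756

phase 1: p=-0.0172, T=0.465, ωT=1.985643, cosh=3.710511, sinh=3.573219; start (x,ẋ)=(-0.099700, 0.368100) → end (x,ẋ)=(-0.015298, 0.107025)
phase 2: p=0.1673, T=0.315, ωT=1.345113, cosh=2.049565, sinh=1.789055; start (x,ẋ)=(-0.015298, 0.107025) → end (x,ẋ)=(-0.162108, -1.175629)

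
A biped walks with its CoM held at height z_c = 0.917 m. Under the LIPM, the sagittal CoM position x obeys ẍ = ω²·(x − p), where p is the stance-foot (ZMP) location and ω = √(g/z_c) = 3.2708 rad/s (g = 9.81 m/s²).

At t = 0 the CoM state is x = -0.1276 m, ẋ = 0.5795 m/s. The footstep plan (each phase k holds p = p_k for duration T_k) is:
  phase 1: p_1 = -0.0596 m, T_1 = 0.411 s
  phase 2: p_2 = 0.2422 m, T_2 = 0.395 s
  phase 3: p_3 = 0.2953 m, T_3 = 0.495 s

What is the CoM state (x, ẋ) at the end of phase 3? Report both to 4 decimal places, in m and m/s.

x = 1.2204, ẋ = 3.1254

phase 1: p=-0.0596, T=0.411, ωT=1.344299, cosh=2.048109, sinh=1.787387; start (x,ẋ)=(-0.127600, 0.579500) → end (x,ẋ)=(0.117807, 0.789339)
phase 2: p=0.2422, T=0.395, ωT=1.291966, cosh=1.957333, sinh=1.682603; start (x,ẋ)=(0.117807, 0.789339) → end (x,ẋ)=(0.404782, 0.860405)
phase 3: p=0.2953, T=0.495, ωT=1.619046, cosh=2.623180, sinh=2.425092; start (x,ẋ)=(0.404782, 0.860405) → end (x,ẋ)=(1.220426, 3.125405)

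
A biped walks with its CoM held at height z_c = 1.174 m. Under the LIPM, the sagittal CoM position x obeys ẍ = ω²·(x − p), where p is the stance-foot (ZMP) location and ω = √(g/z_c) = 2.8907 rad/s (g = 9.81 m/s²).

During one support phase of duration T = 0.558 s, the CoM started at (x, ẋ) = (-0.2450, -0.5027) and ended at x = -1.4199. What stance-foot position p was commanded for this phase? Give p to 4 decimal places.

p = 0.2249

ωT = 2.8907·0.558 = 1.613011; cosh(ωT) = 2.608591, sinh(ωT) = 2.409304
x(T) = p + (x₀−p)·cosh(ωT) + (ẋ₀/ω)·sinh(ωT) ⇒ p·(1 − cosh) = x(T) − x₀·cosh − (ẋ₀/ω)·sinh
numerator   = -1.4199 − (-0.2450)·2.608591 − (-0.5027/2.8907)·2.409304 = -0.361811
denominator = 1 − 2.608591 = -1.608591
p = -0.361811 / -1.608591 = 0.2249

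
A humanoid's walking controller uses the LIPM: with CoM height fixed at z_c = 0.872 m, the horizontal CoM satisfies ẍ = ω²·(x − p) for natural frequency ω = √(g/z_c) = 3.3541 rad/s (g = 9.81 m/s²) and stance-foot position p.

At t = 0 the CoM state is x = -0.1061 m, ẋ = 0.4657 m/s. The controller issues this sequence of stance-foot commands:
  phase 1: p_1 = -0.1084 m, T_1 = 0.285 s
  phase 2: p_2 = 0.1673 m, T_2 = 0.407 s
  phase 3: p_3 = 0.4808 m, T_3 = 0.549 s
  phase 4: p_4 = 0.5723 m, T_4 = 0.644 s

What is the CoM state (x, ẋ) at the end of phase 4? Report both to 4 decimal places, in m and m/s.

x = 1.3844, ẋ = 2.7836

phase 1: p=-0.1084, T=0.285, ωT=0.955918, cosh=1.492759, sinh=1.108300; start (x,ẋ)=(-0.106100, 0.465700) → end (x,ẋ)=(0.048915, 0.703728)
phase 2: p=0.1673, T=0.407, ωT=1.365119, cosh=2.085769, sinh=1.830419; start (x,ẋ)=(0.048915, 0.703728) → end (x,ẋ)=(0.304419, 0.741001)
phase 3: p=0.4808, T=0.549, ωT=1.841401, cosh=3.231980, sinh=3.073385; start (x,ẋ)=(0.304419, 0.741001) → end (x,ẋ)=(0.589724, 0.576688)
phase 4: p=0.5723, T=0.644, ωT=2.160040, cosh=4.393404, sinh=4.278084; start (x,ẋ)=(0.589724, 0.576688) → end (x,ẋ)=(1.384406, 2.783648)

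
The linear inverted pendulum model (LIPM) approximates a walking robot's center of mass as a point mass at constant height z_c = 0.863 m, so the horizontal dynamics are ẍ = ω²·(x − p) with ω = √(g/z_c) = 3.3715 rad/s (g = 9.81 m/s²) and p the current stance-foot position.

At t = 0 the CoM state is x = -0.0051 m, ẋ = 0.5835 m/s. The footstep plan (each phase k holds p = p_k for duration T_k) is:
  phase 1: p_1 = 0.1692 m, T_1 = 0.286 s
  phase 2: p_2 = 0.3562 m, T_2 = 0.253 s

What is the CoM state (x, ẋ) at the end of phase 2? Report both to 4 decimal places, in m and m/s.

phase 1: p=0.1692, T=0.286, ωT=0.964249, cosh=1.502043, sinh=1.120774; start (x,ẋ)=(-0.005100, 0.583500) → end (x,ẋ)=(0.101364, 0.217817)
phase 2: p=0.3562, T=0.253, ωT=0.852990, cosh=1.386395, sinh=0.960256; start (x,ẋ)=(0.101364, 0.217817) → end (x,ẋ)=(0.064935, -0.523051)

x = 0.0649, ẋ = -0.5231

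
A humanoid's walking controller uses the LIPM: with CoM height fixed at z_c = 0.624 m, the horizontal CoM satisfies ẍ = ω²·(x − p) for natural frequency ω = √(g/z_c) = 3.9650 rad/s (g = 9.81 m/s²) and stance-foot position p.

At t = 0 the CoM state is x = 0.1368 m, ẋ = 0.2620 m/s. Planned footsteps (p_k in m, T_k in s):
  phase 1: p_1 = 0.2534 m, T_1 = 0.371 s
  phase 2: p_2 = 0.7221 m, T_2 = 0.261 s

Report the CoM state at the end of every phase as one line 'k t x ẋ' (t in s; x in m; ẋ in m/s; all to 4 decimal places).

phase 1: p=0.2534, T=0.371, ωT=1.471015, cosh=2.291672, sinh=2.061980; start (x,ẋ)=(0.136800, 0.262000) → end (x,ẋ)=(0.122443, -0.352874)
phase 2: p=0.7221, T=0.261, ωT=1.034865, cosh=1.585000, sinh=1.229726; start (x,ẋ)=(0.122443, -0.352874) → end (x,ẋ)=(-0.337799, -3.483152)

1 0.3710 0.1224 -0.3529
2 0.6320 -0.3378 -3.4832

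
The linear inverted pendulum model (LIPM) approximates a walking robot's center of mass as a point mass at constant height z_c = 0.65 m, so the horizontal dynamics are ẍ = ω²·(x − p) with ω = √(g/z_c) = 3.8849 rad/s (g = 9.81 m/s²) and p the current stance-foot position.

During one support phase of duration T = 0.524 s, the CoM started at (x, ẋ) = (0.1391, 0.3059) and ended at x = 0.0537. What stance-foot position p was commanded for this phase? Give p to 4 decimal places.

ωT = 3.8849·0.524 = 2.035688; cosh(ωT) = 3.894053, sinh(ωT) = 3.763462
x(T) = p + (x₀−p)·cosh(ωT) + (ẋ₀/ω)·sinh(ωT) ⇒ p·(1 − cosh) = x(T) − x₀·cosh − (ẋ₀/ω)·sinh
numerator   = 0.0537 − (0.1391)·3.894053 − (0.3059/3.8849)·3.763462 = -0.784301
denominator = 1 − 3.894053 = -2.894053
p = -0.784301 / -2.894053 = 0.2710

p = 0.2710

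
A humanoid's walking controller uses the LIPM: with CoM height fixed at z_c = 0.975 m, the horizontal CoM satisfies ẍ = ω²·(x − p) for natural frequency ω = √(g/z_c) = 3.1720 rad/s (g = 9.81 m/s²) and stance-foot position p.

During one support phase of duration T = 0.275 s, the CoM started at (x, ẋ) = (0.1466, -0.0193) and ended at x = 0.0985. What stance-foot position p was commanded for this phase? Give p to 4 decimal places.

p = 0.2505

ωT = 3.1720·0.275 = 0.872300; cosh(ωT) = 1.405198, sinh(ωT) = 0.987209
x(T) = p + (x₀−p)·cosh(ωT) + (ẋ₀/ω)·sinh(ωT) ⇒ p·(1 − cosh) = x(T) − x₀·cosh − (ẋ₀/ω)·sinh
numerator   = 0.0985 − (0.1466)·1.405198 − (-0.0193/3.1720)·0.987209 = -0.101495
denominator = 1 − 1.405198 = -0.405198
p = -0.101495 / -0.405198 = 0.2505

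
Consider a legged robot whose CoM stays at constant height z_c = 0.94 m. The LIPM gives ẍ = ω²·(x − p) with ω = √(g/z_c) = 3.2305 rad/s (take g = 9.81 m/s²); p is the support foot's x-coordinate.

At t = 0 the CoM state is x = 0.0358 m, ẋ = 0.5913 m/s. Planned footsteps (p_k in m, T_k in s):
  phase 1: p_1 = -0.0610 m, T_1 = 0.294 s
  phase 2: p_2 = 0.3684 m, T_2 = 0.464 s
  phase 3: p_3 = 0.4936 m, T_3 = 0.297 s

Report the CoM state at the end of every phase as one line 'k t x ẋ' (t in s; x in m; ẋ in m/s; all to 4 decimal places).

1 0.2940 0.2840 1.2224
2 0.7580 0.9749 2.2931
3 1.0550 2.0043 5.1633

phase 1: p=-0.0610, T=0.294, ωT=0.949767, cosh=1.485969, sinh=1.099138; start (x,ẋ)=(0.035800, 0.591300) → end (x,ẋ)=(0.284024, 1.222368)
phase 2: p=0.3684, T=0.464, ωT=1.498952, cosh=2.350179, sinh=2.126815; start (x,ẋ)=(0.284024, 1.222368) → end (x,ẋ)=(0.974854, 2.293066)
phase 3: p=0.4936, T=0.297, ωT=0.959458, cosh=1.496691, sinh=1.113591; start (x,ẋ)=(0.974854, 2.293066) → end (x,ẋ)=(2.004335, 5.163302)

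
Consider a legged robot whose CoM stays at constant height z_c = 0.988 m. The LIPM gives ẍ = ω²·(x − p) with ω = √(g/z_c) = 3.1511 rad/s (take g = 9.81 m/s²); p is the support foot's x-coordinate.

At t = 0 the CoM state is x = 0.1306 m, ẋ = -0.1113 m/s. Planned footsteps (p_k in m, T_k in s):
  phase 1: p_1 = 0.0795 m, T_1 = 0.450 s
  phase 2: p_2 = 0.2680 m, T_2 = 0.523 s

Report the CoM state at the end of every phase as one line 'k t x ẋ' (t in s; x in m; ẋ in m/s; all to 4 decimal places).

1 0.4500 0.1225 0.0697
2 0.9730 -0.0686 -0.9592

phase 1: p=0.0795, T=0.450, ωT=1.417995, cosh=2.185516, sinh=1.943317; start (x,ẋ)=(0.130600, -0.111300) → end (x,ẋ)=(0.122540, 0.069667)
phase 2: p=0.2680, T=0.523, ωT=1.648025, cosh=2.694569, sinh=2.502139; start (x,ẋ)=(0.122540, 0.069667) → end (x,ẋ)=(-0.068632, -0.959155)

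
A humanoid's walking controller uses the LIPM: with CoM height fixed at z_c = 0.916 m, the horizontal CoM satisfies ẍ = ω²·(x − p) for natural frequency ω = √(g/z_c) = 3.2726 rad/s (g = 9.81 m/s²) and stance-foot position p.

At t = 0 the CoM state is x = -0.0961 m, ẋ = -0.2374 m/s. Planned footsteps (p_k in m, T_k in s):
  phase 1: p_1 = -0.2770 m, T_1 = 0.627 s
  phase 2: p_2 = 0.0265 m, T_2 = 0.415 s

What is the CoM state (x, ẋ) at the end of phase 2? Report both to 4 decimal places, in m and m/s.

x = 1.0413, ẋ = 3.5492

phase 1: p=-0.2770, T=0.627, ωT=2.051920, cosh=3.955660, sinh=3.827172; start (x,ẋ)=(-0.096100, -0.237400) → end (x,ẋ)=(0.160949, 1.326663)
phase 2: p=0.0265, T=0.415, ωT=1.358129, cosh=2.073026, sinh=1.815884; start (x,ẋ)=(0.160949, 1.326663) → end (x,ẋ)=(1.041349, 3.549194)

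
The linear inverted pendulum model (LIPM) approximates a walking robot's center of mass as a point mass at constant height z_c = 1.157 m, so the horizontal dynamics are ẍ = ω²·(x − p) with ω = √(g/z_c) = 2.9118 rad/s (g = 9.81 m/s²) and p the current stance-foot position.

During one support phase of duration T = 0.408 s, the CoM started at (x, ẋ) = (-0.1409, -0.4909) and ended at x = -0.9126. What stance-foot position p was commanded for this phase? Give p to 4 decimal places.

ωT = 2.9118·0.408 = 1.188014; cosh(ωT) = 1.792693, sinh(ωT) = 1.487867
x(T) = p + (x₀−p)·cosh(ωT) + (ẋ₀/ω)·sinh(ωT) ⇒ p·(1 − cosh) = x(T) − x₀·cosh − (ẋ₀/ω)·sinh
numerator   = -0.9126 − (-0.1409)·1.792693 − (-0.4909/2.9118)·1.487867 = -0.409170
denominator = 1 − 1.792693 = -0.792693
p = -0.409170 / -0.792693 = 0.5162

p = 0.5162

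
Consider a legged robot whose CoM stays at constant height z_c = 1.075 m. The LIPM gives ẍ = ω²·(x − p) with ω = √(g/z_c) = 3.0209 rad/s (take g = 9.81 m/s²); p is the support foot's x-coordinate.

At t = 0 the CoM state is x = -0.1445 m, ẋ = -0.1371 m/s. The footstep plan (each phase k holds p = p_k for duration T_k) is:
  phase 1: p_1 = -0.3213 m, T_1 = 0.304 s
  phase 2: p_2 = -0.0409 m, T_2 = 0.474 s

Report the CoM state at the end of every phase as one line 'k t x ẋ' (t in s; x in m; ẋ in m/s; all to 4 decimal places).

1 0.3040 -0.1123 0.3633
2 0.7780 0.0384 0.3779

phase 1: p=-0.3213, T=0.304, ωT=0.918354, cosh=1.452169, sinh=1.052993; start (x,ẋ)=(-0.144500, -0.137100) → end (x,ẋ)=(-0.112345, 0.363306)
phase 2: p=-0.0409, T=0.474, ωT=1.431907, cosh=2.212763, sinh=1.973910; start (x,ẋ)=(-0.112345, 0.363306) → end (x,ẋ)=(0.038399, 0.377883)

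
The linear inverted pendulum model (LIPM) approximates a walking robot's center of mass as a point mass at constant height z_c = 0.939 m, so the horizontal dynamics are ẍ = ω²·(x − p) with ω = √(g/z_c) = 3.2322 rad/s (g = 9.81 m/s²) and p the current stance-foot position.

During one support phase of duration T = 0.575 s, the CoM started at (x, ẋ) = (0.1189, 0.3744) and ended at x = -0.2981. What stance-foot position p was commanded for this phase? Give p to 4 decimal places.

p = 0.4600

ωT = 3.2322·0.575 = 1.858515; cosh(ωT) = 3.285054, sinh(ωT) = 3.129150
x(T) = p + (x₀−p)·cosh(ωT) + (ẋ₀/ω)·sinh(ωT) ⇒ p·(1 − cosh) = x(T) − x₀·cosh − (ẋ₀/ω)·sinh
numerator   = -0.2981 − (0.1189)·3.285054 − (0.3744/3.2322)·3.129150 = -1.051156
denominator = 1 − 3.285054 = -2.285054
p = -1.051156 / -2.285054 = 0.4600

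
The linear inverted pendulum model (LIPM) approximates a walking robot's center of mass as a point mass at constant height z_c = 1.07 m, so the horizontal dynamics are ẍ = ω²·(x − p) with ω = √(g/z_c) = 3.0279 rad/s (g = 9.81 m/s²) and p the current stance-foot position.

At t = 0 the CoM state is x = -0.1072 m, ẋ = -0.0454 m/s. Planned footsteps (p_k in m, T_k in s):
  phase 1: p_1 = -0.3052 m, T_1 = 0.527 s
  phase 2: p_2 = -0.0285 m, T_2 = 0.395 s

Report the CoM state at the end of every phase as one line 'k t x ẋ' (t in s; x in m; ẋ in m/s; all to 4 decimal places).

1 0.5270 0.1677 1.3010
2 0.9220 0.9710 3.2402

phase 1: p=-0.3052, T=0.527, ωT=1.595703, cosh=2.567281, sinh=2.364515; start (x,ẋ)=(-0.107200, -0.045400) → end (x,ẋ)=(0.167668, 1.301030)
phase 2: p=-0.0285, T=0.395, ωT=1.196020, cosh=1.804663, sinh=1.502268; start (x,ẋ)=(0.167668, 1.301030) → end (x,ẋ)=(0.971013, 3.240234)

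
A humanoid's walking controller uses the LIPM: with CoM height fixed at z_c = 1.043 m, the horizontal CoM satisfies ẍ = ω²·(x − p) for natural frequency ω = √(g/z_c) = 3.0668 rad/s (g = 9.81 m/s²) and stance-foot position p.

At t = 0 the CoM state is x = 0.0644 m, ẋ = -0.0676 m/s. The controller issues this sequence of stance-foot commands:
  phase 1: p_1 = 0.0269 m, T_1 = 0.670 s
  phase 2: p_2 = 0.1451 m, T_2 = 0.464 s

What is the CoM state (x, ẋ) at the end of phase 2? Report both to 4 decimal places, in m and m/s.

x = 0.1368, ẋ = 0.0564

phase 1: p=0.0269, T=0.670, ωT=2.054756, cosh=3.966529, sinh=3.838405; start (x,ẋ)=(0.064400, -0.067600) → end (x,ẋ)=(0.091037, 0.173298)
phase 2: p=0.1451, T=0.464, ωT=1.422995, cosh=2.195261, sinh=1.954270; start (x,ẋ)=(0.091037, 0.173298) → end (x,ẋ)=(0.136849, 0.056415)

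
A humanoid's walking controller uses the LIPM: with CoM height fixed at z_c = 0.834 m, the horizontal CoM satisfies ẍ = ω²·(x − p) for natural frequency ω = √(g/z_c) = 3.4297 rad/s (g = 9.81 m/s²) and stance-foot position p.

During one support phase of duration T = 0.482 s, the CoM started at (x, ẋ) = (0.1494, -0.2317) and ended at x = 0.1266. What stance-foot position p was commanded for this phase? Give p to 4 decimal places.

ωT = 3.4297·0.482 = 1.653115; cosh(ωT) = 2.707340, sinh(ωT) = 2.515887
x(T) = p + (x₀−p)·cosh(ωT) + (ẋ₀/ω)·sinh(ωT) ⇒ p·(1 − cosh) = x(T) − x₀·cosh − (ẋ₀/ω)·sinh
numerator   = 0.1266 − (0.1494)·2.707340 − (-0.2317/3.4297)·2.515887 = -0.107911
denominator = 1 − 2.707340 = -1.707340
p = -0.107911 / -1.707340 = 0.0632

p = 0.0632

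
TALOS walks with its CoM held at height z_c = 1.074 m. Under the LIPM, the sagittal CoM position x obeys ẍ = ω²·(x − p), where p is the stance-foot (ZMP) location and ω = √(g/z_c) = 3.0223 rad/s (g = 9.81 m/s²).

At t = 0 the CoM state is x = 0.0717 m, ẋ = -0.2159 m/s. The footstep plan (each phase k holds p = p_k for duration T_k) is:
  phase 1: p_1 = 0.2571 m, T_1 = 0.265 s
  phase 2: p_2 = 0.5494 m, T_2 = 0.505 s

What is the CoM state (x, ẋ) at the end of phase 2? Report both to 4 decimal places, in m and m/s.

phase 1: p=0.2571, T=0.265, ωT=0.800910, cosh=1.338243, sinh=0.889323; start (x,ẋ)=(0.071700, -0.215900) → end (x,ẋ)=(-0.054540, -0.787245)
phase 2: p=0.5494, T=0.505, ωT=1.526261, cosh=2.409145, sinh=2.191799; start (x,ẋ)=(-0.054540, -0.787245) → end (x,ẋ)=(-1.476495, -5.897248)

x = -1.4765, ẋ = -5.8972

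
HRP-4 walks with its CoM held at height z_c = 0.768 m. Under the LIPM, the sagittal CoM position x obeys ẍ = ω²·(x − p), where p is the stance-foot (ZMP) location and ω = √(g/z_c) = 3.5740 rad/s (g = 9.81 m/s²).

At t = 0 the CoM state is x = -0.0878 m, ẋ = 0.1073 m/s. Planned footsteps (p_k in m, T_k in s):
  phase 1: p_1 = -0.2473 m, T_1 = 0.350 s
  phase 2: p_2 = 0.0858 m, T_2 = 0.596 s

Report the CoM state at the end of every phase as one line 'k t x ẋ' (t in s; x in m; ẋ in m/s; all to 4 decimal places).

phase 1: p=-0.2473, T=0.350, ωT=1.250900, cosh=1.889866, sinh=1.603619; start (x,ẋ)=(-0.087800, 0.107300) → end (x,ẋ)=(0.102278, 1.116931)
phase 2: p=0.0858, T=0.596, ωT=2.130104, cosh=4.267283, sinh=4.148459; start (x,ẋ)=(0.102278, 1.116931) → end (x,ẋ)=(1.452575, 5.010575)

1 0.3500 0.1023 1.1169
2 0.9460 1.4526 5.0106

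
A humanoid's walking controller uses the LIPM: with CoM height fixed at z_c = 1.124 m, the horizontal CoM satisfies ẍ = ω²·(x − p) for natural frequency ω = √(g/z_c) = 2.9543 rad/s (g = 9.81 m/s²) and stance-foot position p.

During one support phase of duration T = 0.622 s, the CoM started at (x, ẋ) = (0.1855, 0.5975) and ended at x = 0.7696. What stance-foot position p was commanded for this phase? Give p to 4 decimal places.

p = 0.2013

ωT = 2.9543·0.622 = 1.837575; cosh(ωT) = 3.220244, sinh(ωT) = 3.061041
x(T) = p + (x₀−p)·cosh(ωT) + (ẋ₀/ω)·sinh(ωT) ⇒ p·(1 − cosh) = x(T) − x₀·cosh − (ẋ₀/ω)·sinh
numerator   = 0.7696 − (0.1855)·3.220244 − (0.5975/2.9543)·3.061041 = -0.446843
denominator = 1 − 3.220244 = -2.220244
p = -0.446843 / -2.220244 = 0.2013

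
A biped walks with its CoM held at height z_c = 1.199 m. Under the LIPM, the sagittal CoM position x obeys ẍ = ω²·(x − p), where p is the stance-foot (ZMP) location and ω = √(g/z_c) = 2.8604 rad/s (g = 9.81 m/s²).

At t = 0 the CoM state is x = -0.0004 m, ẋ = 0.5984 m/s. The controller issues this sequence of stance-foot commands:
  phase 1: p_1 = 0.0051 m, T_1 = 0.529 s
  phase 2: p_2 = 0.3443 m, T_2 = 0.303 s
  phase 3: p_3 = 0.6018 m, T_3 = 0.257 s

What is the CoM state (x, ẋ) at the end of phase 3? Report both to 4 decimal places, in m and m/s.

phase 1: p=0.0051, T=0.529, ωT=1.513152, cosh=2.380617, sinh=2.160402; start (x,ẋ)=(-0.000400, 0.598400) → end (x,ẋ)=(0.443966, 1.390574)
phase 2: p=0.3443, T=0.303, ωT=0.866701, cosh=1.399693, sinh=0.979357; start (x,ẋ)=(0.443966, 1.390574) → end (x,ẋ)=(0.959913, 2.225576)
phase 3: p=0.6018, T=0.257, ωT=0.735123, cosh=1.282592, sinh=0.803146; start (x,ẋ)=(0.959913, 2.225576) → end (x,ẋ)=(1.686012, 3.677205)

x = 1.6860, ẋ = 3.6772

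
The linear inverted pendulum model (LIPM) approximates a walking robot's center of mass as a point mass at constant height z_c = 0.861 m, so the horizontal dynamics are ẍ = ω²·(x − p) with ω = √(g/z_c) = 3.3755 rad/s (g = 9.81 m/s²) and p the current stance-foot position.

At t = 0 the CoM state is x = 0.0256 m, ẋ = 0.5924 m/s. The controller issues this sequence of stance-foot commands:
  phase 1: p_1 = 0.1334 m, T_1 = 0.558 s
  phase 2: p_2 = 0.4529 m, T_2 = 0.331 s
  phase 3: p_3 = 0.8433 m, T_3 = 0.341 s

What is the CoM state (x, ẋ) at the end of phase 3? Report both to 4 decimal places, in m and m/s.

x = 0.7532, ẋ = 0.2394

phase 1: p=0.1334, T=0.558, ωT=1.883529, cosh=3.364363, sinh=3.212310; start (x,ẋ)=(0.025600, 0.592400) → end (x,ẋ)=(0.334482, 0.824157)
phase 2: p=0.4529, T=0.331, ωT=1.117291, cosh=1.691863, sinh=1.364698; start (x,ẋ)=(0.334482, 0.824157) → end (x,ẋ)=(0.585755, 0.848863)
phase 3: p=0.8433, T=0.341, ωT=1.151046, cosh=1.738901, sinh=1.422595; start (x,ẋ)=(0.585755, 0.848863) → end (x,ẋ)=(0.753206, 0.239366)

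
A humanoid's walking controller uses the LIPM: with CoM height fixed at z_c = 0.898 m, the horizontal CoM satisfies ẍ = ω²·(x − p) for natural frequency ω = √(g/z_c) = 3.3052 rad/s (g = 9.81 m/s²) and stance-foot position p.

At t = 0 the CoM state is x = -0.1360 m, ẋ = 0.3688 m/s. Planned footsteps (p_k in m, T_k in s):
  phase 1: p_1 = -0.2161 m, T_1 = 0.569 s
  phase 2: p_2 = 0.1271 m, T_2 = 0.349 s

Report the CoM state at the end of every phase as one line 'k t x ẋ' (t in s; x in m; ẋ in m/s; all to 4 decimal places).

1 0.5690 0.4100 2.0853
2 0.9180 1.5203 4.9677

phase 1: p=-0.2161, T=0.569, ωT=1.880659, cosh=3.355157, sinh=3.202667; start (x,ẋ)=(-0.136000, 0.368800) → end (x,ẋ)=(0.410007, 2.085277)
phase 2: p=0.1271, T=0.349, ωT=1.153515, cosh=1.742419, sinh=1.426894; start (x,ẋ)=(0.410007, 2.085277) → end (x,ẋ)=(1.520281, 4.967665)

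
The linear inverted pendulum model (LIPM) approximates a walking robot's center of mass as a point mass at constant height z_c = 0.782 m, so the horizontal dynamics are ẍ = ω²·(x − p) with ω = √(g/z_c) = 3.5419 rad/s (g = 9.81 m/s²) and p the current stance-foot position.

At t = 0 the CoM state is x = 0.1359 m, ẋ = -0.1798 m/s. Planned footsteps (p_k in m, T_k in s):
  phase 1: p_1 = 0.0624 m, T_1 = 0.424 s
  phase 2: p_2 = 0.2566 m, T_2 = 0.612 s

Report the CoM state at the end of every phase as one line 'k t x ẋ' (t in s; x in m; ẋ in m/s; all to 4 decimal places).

1 0.4240 0.1273 0.1318
2 1.0360 -0.1554 -1.3918

phase 1: p=0.0624, T=0.424, ωT=1.501766, cosh=2.356173, sinh=2.133436; start (x,ẋ)=(0.135900, -0.179800) → end (x,ẋ)=(0.127278, 0.131757)
phase 2: p=0.2566, T=0.612, ωT=2.167643, cosh=4.426055, sinh=4.311608; start (x,ẋ)=(0.127278, 0.131757) → end (x,ẋ)=(-0.155399, -1.391757)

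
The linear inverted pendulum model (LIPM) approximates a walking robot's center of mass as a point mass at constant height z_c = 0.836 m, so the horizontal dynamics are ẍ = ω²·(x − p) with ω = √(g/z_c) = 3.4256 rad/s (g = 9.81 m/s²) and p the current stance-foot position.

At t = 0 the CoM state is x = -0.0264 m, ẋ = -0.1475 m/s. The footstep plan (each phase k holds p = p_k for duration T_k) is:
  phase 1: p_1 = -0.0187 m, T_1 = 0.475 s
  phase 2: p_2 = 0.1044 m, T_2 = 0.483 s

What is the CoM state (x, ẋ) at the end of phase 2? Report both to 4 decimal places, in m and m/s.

x = -0.9043, ẋ = -3.3793

phase 1: p=-0.0187, T=0.475, ωT=1.627160, cosh=2.642944, sinh=2.446457; start (x,ẋ)=(-0.026400, -0.147500) → end (x,ẋ)=(-0.144391, -0.454365)
phase 2: p=0.1044, T=0.483, ωT=1.654565, cosh=2.710989, sinh=2.519814; start (x,ẋ)=(-0.144391, -0.454365) → end (x,ẋ)=(-0.904292, -3.379307)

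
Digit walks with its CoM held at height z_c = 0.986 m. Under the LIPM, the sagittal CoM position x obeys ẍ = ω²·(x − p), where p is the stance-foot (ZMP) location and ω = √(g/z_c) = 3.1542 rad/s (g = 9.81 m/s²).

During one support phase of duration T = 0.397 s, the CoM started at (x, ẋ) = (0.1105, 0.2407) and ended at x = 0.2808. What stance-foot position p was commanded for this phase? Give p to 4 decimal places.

p = 0.0570

ωT = 3.1542·0.397 = 1.252217; cosh(ωT) = 1.891981, sinh(ωT) = 1.606110
x(T) = p + (x₀−p)·cosh(ωT) + (ẋ₀/ω)·sinh(ωT) ⇒ p·(1 − cosh) = x(T) − x₀·cosh − (ẋ₀/ω)·sinh
numerator   = 0.2808 − (0.1105)·1.891981 − (0.2407/3.1542)·1.606110 = -0.050828
denominator = 1 − 1.891981 = -0.891981
p = -0.050828 / -0.891981 = 0.0570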